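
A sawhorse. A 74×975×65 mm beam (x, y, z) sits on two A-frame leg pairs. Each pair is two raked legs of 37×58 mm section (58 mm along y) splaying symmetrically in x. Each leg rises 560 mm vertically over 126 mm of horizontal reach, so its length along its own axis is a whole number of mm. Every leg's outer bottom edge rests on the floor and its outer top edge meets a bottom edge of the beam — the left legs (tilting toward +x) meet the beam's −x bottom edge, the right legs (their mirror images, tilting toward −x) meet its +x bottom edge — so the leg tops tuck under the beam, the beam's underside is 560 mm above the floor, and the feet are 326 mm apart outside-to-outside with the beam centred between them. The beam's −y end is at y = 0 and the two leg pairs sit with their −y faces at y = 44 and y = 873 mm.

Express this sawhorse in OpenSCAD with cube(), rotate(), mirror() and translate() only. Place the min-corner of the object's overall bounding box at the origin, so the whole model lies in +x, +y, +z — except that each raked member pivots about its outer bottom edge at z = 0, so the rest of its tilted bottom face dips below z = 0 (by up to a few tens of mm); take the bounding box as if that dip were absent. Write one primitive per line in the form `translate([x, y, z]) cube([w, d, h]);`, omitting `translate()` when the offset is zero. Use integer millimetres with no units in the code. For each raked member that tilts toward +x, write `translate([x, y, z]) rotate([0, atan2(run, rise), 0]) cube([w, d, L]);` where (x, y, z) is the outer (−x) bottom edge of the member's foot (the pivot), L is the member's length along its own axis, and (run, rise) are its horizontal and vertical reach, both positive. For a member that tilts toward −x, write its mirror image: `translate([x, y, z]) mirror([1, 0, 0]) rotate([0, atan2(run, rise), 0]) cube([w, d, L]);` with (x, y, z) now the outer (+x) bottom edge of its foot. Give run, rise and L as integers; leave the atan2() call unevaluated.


translate([126, 0, 560]) cube([74, 975, 65]);
translate([0, 44, 0]) rotate([0, atan2(126, 560), 0]) cube([37, 58, 574]);
translate([326, 44, 0]) mirror([1, 0, 0]) rotate([0, atan2(126, 560), 0]) cube([37, 58, 574]);
translate([0, 873, 0]) rotate([0, atan2(126, 560), 0]) cube([37, 58, 574]);
translate([326, 873, 0]) mirror([1, 0, 0]) rotate([0, atan2(126, 560), 0]) cube([37, 58, 574]);


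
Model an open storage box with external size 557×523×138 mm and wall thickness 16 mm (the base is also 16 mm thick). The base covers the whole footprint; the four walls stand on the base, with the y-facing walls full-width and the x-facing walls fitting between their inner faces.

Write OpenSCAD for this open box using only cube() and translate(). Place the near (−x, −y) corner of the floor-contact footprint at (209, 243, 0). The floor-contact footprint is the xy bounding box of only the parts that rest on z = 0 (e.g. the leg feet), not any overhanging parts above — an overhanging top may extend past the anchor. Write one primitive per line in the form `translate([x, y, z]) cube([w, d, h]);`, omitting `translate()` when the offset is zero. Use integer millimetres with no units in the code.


translate([209, 243, 0]) cube([557, 523, 16]);
translate([209, 243, 16]) cube([557, 16, 122]);
translate([209, 750, 16]) cube([557, 16, 122]);
translate([209, 259, 16]) cube([16, 491, 122]);
translate([750, 259, 16]) cube([16, 491, 122]);


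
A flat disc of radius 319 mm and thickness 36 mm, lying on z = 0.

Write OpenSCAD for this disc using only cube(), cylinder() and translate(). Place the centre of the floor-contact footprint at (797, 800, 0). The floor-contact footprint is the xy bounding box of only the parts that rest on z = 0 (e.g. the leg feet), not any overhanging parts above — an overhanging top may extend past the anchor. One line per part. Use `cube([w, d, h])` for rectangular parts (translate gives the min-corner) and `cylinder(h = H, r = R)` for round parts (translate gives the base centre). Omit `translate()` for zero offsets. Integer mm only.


translate([797, 800, 0]) cylinder(h = 36, r = 319);


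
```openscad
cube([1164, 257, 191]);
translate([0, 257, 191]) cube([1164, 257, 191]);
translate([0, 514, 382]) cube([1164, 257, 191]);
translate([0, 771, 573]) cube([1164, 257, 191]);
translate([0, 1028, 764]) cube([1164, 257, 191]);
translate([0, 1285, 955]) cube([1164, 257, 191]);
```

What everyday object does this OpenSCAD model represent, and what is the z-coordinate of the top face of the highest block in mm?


A staircase. The total rise is 1146 mm.

6 identical blocks, each offset up and back from the previous — a staircase. Each step is 191 mm tall and there are 6 of them, so the total rise is 6 × 191 = 1146 mm.


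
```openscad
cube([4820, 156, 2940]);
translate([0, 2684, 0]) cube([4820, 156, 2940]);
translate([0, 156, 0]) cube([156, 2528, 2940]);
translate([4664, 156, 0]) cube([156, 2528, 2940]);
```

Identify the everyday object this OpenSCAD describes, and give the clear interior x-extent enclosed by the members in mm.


A house (or room) frame. The interior width is 4508 mm.

Four 2940 mm walls enclosing a rectangle with no floor or roof — a room or house frame. Outside width is 4820 mm and wall thickness is 156 mm, so the interior width is 4820 − 2 × 156 = 4508 mm.


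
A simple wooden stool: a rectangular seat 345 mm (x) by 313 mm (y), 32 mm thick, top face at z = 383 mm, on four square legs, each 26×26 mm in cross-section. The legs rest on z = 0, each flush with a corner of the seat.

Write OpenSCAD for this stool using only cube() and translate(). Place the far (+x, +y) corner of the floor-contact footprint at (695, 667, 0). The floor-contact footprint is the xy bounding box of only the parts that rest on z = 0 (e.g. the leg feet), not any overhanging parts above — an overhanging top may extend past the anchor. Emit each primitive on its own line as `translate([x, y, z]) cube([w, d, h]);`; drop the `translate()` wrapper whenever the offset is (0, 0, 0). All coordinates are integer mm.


// leg_h = 383 - 32 = 351
translate([350, 354, 351]) cube([345, 313, 32]);
translate([350, 354, 0]) cube([26, 26, 351]);
translate([669, 354, 0]) cube([26, 26, 351]);
translate([350, 641, 0]) cube([26, 26, 351]);
translate([669, 641, 0]) cube([26, 26, 351]);


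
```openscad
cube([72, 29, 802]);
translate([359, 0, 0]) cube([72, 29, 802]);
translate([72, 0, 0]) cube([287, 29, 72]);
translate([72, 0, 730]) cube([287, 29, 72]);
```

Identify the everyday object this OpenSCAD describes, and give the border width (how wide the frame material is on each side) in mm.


A picture frame. The border width is 72 mm.

Four thin pieces enclosing a rectangular opening — a picture frame. The two full-height stiles are 802 mm tall; the top rail sits at z = 730 and is 72 mm tall, so the border above the opening is 802 − 730 = 72 mm, matching the stile x-width.


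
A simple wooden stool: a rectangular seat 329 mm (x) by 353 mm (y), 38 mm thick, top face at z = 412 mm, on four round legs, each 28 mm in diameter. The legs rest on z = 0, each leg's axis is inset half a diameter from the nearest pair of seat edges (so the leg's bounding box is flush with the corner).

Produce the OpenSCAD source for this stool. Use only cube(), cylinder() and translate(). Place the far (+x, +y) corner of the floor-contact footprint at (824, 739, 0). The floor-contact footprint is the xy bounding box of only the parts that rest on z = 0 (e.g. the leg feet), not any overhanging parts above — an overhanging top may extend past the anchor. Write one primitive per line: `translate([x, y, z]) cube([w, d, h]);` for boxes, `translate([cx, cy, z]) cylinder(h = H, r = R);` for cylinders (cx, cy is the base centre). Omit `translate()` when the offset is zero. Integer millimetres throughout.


translate([495, 386, 374]) cube([329, 353, 38]);
translate([509, 400, 0]) cylinder(h = 374, r = 14);
translate([810, 400, 0]) cylinder(h = 374, r = 14);
translate([509, 725, 0]) cylinder(h = 374, r = 14);
translate([810, 725, 0]) cylinder(h = 374, r = 14);


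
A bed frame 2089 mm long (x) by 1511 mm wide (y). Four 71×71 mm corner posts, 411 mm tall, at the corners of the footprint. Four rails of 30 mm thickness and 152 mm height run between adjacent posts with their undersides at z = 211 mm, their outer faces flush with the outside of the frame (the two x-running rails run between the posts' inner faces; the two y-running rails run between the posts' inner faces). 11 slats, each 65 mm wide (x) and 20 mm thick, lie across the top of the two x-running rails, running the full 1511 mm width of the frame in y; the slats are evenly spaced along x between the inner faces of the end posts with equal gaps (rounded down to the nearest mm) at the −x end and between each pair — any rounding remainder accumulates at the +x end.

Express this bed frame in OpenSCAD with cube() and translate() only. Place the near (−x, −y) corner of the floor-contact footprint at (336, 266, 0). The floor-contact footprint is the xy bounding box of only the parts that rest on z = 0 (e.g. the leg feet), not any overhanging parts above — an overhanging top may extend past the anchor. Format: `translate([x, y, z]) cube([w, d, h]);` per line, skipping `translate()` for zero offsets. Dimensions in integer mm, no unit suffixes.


translate([336, 266, 0]) cube([71, 71, 411]);
translate([336, 1706, 0]) cube([71, 71, 411]);
translate([2354, 266, 0]) cube([71, 71, 411]);
translate([2354, 1706, 0]) cube([71, 71, 411]);
translate([407, 266, 211]) cube([1947, 30, 152]);
translate([407, 1747, 211]) cube([1947, 30, 152]);
translate([336, 337, 211]) cube([30, 1369, 152]);
translate([2395, 337, 211]) cube([30, 1369, 152]);
translate([509, 266, 363]) cube([65, 1511, 20]);
translate([676, 266, 363]) cube([65, 1511, 20]);
translate([843, 266, 363]) cube([65, 1511, 20]);
translate([1010, 266, 363]) cube([65, 1511, 20]);
translate([1177, 266, 363]) cube([65, 1511, 20]);
translate([1344, 266, 363]) cube([65, 1511, 20]);
translate([1511, 266, 363]) cube([65, 1511, 20]);
translate([1678, 266, 363]) cube([65, 1511, 20]);
translate([1845, 266, 363]) cube([65, 1511, 20]);
translate([2012, 266, 363]) cube([65, 1511, 20]);
translate([2179, 266, 363]) cube([65, 1511, 20]);


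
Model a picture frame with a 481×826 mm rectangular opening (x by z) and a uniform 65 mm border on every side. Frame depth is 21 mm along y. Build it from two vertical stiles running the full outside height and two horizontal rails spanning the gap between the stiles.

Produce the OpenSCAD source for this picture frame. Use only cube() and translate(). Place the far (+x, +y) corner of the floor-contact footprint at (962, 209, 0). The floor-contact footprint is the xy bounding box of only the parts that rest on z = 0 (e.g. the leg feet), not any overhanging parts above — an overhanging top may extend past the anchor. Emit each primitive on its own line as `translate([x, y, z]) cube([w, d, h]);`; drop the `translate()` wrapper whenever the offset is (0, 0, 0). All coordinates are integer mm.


translate([351, 188, 0]) cube([65, 21, 956]);
translate([897, 188, 0]) cube([65, 21, 956]);
translate([416, 188, 0]) cube([481, 21, 65]);
translate([416, 188, 891]) cube([481, 21, 65]);


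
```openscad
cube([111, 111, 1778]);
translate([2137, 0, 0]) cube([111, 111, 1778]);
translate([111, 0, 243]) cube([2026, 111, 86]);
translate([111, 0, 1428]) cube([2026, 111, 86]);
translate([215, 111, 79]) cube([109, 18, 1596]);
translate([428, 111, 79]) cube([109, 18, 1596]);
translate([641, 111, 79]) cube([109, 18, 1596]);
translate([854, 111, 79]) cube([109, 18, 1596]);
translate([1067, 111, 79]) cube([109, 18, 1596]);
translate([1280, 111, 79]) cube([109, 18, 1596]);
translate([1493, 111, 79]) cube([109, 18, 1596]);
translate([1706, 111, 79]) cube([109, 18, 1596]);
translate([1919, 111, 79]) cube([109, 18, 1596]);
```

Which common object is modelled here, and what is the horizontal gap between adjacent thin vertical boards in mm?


A fence section. The picket gap is 104 mm.

Two posts, two rails, 9 pickets — a fence section. Span 2026 mm holds 9 pickets of 109 mm with 10 equal gaps: ⌊(2026 − 9·109) / 10⌋ = 104 mm.


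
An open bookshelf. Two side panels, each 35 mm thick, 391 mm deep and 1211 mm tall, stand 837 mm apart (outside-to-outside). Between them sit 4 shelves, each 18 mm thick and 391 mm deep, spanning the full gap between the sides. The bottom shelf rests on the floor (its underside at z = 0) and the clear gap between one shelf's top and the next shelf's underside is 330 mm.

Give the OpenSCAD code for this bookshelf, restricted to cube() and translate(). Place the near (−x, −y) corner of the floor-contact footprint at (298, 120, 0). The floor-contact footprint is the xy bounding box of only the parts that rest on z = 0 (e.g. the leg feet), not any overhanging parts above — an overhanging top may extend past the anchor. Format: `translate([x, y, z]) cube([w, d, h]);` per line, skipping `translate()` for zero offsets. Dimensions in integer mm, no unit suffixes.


translate([298, 120, 0]) cube([35, 391, 1211]);
translate([1100, 120, 0]) cube([35, 391, 1211]);
translate([333, 120, 0]) cube([767, 391, 18]);
translate([333, 120, 348]) cube([767, 391, 18]);
translate([333, 120, 696]) cube([767, 391, 18]);
translate([333, 120, 1044]) cube([767, 391, 18]);


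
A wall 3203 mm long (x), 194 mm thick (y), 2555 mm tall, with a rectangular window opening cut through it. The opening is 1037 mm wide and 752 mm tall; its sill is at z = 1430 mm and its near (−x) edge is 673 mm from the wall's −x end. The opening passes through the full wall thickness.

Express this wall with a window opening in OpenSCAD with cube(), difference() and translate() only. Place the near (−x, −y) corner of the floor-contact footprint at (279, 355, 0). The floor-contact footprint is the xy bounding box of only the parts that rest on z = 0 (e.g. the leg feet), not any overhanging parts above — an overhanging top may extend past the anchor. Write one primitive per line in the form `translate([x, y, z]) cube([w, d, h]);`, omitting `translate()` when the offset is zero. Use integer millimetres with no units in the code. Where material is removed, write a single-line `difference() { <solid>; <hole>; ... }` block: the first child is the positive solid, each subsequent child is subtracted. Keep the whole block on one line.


difference() { translate([279, 355, 0]) cube([3203, 194, 2555]); translate([952, 355, 1430]) cube([1037, 194, 752]); }


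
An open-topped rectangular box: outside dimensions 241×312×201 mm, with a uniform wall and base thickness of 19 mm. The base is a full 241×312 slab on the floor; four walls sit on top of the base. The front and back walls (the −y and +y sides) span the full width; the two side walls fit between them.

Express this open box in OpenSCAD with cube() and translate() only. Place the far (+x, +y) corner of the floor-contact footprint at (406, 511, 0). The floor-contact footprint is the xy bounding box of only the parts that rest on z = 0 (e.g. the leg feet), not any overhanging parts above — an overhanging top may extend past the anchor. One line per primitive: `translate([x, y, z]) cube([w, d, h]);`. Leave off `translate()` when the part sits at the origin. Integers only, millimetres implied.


translate([165, 199, 0]) cube([241, 312, 19]);
translate([165, 199, 19]) cube([241, 19, 182]);
translate([165, 492, 19]) cube([241, 19, 182]);
translate([165, 218, 19]) cube([19, 274, 182]);
translate([387, 218, 19]) cube([19, 274, 182]);


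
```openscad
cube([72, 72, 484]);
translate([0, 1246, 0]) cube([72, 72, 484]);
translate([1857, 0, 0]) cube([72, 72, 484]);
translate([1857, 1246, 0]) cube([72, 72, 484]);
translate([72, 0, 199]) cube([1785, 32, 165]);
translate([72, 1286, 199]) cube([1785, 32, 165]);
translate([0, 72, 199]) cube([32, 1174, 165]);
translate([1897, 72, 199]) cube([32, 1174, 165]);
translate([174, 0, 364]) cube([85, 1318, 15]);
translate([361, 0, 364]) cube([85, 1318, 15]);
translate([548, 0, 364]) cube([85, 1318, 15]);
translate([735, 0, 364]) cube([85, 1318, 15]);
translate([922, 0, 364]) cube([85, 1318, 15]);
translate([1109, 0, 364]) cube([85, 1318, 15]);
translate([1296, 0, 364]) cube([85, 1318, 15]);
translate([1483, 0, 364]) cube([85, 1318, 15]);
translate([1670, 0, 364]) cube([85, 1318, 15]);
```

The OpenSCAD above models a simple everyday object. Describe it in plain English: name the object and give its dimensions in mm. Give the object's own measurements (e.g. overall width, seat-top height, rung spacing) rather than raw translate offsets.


A bed frame 1929 mm long (x) by 1318 mm wide (y). Four 72×72 mm corner posts, 484 mm tall, at the corners of the footprint. Four rails of 32 mm thickness and 165 mm height run between adjacent posts with their undersides at z = 199 mm, their outer faces flush with the outside of the frame (the two x-running rails run between the posts' inner faces; the two y-running rails run between the posts' inner faces). 9 slats, each 85 mm wide (x) and 15 mm thick, lie across the top of the two x-running rails, running the full 1318 mm width of the frame in y; along x they sit between the end posts with a 102 mm gap after the −x posts and between neighbouring slats and before the +x posts.


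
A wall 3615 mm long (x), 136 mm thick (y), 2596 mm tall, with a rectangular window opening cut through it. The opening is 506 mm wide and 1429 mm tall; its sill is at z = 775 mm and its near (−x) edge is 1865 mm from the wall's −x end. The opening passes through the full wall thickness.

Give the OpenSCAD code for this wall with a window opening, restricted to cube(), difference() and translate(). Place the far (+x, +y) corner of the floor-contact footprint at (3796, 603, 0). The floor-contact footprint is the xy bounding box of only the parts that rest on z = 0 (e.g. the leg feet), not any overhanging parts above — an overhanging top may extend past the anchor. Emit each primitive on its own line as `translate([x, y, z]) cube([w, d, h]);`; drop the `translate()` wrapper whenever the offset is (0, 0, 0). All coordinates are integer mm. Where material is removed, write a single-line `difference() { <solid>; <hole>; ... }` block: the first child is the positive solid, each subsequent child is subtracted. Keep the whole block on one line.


difference() { translate([181, 467, 0]) cube([3615, 136, 2596]); translate([2046, 467, 775]) cube([506, 136, 1429]); }


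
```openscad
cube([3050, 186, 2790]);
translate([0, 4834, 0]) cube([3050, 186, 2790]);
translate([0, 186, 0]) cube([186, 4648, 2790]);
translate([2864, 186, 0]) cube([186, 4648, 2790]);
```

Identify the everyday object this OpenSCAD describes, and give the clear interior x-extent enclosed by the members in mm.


A house (or room) frame. The interior width is 2678 mm.

Four 2790 mm walls enclosing a rectangle with no floor or roof — a room or house frame. Outside width is 3050 mm and wall thickness is 186 mm, so the interior width is 3050 − 2 × 186 = 2678 mm.


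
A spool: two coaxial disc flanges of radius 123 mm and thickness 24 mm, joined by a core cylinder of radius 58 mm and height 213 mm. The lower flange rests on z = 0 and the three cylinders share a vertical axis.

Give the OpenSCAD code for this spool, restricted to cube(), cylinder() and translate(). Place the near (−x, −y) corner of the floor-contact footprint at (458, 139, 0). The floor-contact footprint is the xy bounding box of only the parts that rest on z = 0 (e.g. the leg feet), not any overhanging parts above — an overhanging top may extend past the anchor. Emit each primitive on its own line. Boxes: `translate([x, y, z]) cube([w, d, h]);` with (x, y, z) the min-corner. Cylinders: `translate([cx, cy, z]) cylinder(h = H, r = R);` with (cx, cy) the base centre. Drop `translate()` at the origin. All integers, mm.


translate([581, 262, 0]) cylinder(h = 24, r = 123);
translate([581, 262, 24]) cylinder(h = 213, r = 58);
translate([581, 262, 237]) cylinder(h = 24, r = 123);


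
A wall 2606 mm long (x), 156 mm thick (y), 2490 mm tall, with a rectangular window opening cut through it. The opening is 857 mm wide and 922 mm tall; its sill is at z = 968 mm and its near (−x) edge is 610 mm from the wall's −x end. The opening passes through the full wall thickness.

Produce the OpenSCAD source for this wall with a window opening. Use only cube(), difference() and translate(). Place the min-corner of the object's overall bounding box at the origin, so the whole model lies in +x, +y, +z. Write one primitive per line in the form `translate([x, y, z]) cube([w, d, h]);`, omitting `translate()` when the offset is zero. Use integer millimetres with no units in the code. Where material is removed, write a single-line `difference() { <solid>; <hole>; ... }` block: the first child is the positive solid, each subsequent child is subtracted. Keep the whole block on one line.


difference() { cube([2606, 156, 2490]); translate([610, 0, 968]) cube([857, 156, 922]); }


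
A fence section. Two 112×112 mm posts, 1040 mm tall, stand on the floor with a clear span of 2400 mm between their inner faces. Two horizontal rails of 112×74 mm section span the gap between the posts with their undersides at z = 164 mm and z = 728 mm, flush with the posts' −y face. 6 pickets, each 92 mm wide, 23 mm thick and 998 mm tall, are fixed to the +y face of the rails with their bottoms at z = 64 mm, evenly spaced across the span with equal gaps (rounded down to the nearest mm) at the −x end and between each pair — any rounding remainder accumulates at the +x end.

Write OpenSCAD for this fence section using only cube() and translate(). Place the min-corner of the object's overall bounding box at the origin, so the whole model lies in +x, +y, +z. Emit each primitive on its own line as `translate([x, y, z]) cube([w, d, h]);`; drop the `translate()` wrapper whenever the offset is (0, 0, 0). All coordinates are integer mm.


cube([112, 112, 1040]);
translate([2512, 0, 0]) cube([112, 112, 1040]);
translate([112, 0, 164]) cube([2400, 112, 74]);
translate([112, 0, 728]) cube([2400, 112, 74]);
translate([376, 112, 64]) cube([92, 23, 998]);
translate([732, 112, 64]) cube([92, 23, 998]);
translate([1088, 112, 64]) cube([92, 23, 998]);
translate([1444, 112, 64]) cube([92, 23, 998]);
translate([1800, 112, 64]) cube([92, 23, 998]);
translate([2156, 112, 64]) cube([92, 23, 998]);


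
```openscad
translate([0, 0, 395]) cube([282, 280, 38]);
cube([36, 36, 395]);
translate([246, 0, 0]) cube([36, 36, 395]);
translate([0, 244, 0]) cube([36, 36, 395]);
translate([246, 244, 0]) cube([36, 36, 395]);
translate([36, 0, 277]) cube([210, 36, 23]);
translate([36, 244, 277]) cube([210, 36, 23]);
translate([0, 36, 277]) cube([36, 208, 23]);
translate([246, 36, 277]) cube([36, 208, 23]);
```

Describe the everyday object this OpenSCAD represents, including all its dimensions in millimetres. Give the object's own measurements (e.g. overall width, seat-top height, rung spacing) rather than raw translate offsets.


A four-legged stool. The seat is a 282×280×38 mm slab whose top surface is at z = 433 mm; four square legs, each 36×36 mm in cross-section, run from the floor (z = 0) to the underside of the seat, each flush with a corner of the seat. Four stretchers, 36 mm wide and 23 mm tall, connect adjacent legs with their undersides at z = 277 mm, each running between the inner faces of the legs it joins and aligned with the legs' outer faces on the other axis.


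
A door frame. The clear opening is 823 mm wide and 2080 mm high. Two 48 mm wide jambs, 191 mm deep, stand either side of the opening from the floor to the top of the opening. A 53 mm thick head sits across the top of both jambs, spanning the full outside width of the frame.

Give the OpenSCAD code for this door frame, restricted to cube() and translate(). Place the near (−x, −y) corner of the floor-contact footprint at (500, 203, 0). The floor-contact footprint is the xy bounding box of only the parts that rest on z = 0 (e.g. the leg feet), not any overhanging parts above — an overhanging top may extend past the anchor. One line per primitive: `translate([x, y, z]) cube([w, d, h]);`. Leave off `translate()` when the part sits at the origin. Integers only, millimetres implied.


translate([500, 203, 0]) cube([48, 191, 2080]);
translate([1371, 203, 0]) cube([48, 191, 2080]);
translate([500, 203, 2080]) cube([919, 191, 53]);


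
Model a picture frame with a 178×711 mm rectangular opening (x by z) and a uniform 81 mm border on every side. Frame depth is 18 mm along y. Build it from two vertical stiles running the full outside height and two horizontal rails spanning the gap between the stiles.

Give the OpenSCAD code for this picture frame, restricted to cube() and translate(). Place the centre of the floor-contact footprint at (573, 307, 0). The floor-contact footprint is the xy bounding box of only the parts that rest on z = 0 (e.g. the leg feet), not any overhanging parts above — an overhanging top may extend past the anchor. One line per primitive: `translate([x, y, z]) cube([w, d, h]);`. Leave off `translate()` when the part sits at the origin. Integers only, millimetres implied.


translate([403, 298, 0]) cube([81, 18, 873]);
translate([662, 298, 0]) cube([81, 18, 873]);
translate([484, 298, 0]) cube([178, 18, 81]);
translate([484, 298, 792]) cube([178, 18, 81]);


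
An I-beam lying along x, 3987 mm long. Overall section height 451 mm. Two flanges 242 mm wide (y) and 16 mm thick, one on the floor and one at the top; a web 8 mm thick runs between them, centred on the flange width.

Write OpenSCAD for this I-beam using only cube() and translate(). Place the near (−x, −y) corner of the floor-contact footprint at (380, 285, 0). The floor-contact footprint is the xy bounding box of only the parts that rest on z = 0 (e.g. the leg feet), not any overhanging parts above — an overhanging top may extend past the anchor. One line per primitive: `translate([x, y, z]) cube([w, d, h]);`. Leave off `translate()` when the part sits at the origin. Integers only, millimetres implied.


translate([380, 285, 0]) cube([3987, 242, 16]);
translate([380, 402, 16]) cube([3987, 8, 419]);
translate([380, 285, 435]) cube([3987, 242, 16]);


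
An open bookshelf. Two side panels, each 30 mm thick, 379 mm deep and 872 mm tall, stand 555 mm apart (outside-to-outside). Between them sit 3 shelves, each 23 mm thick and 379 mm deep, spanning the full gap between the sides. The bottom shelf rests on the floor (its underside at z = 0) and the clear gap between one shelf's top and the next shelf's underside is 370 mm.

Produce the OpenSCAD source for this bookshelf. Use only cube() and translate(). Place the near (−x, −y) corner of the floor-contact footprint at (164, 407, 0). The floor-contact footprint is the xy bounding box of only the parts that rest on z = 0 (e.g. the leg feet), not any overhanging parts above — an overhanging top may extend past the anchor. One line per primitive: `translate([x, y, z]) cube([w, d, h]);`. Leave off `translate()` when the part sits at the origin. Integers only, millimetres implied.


translate([164, 407, 0]) cube([30, 379, 872]);
translate([689, 407, 0]) cube([30, 379, 872]);
translate([194, 407, 0]) cube([495, 379, 23]);
translate([194, 407, 393]) cube([495, 379, 23]);
translate([194, 407, 786]) cube([495, 379, 23]);


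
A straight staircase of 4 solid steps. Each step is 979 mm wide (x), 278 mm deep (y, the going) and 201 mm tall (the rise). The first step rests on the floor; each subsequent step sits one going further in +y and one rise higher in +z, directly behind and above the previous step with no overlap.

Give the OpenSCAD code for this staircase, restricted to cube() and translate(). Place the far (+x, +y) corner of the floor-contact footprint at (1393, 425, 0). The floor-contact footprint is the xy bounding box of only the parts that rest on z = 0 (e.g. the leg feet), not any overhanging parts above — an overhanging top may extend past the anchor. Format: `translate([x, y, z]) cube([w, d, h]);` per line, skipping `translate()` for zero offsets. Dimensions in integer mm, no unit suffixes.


translate([414, 147, 0]) cube([979, 278, 201]);
translate([414, 425, 201]) cube([979, 278, 201]);
translate([414, 703, 402]) cube([979, 278, 201]);
translate([414, 981, 603]) cube([979, 278, 201]);


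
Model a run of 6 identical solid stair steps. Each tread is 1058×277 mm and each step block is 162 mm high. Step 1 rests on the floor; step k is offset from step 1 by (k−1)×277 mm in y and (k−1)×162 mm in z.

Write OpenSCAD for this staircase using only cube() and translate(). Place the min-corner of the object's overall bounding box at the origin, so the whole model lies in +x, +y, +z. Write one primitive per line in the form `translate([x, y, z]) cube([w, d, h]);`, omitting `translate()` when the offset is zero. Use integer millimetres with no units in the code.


cube([1058, 277, 162]);
translate([0, 277, 162]) cube([1058, 277, 162]);
translate([0, 554, 324]) cube([1058, 277, 162]);
translate([0, 831, 486]) cube([1058, 277, 162]);
translate([0, 1108, 648]) cube([1058, 277, 162]);
translate([0, 1385, 810]) cube([1058, 277, 162]);


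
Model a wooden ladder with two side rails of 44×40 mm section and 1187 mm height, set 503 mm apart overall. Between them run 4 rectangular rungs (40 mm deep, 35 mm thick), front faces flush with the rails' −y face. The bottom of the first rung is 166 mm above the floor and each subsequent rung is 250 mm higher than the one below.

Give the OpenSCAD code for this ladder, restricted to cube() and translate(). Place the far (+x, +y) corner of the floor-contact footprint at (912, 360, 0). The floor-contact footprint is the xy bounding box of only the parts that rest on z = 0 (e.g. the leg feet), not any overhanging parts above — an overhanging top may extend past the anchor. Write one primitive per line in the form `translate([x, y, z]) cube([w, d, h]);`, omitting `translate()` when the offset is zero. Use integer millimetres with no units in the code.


// rung span = 503 - 2*44 = 415
// rung[k] z = 166 + k*250
translate([409, 320, 0]) cube([44, 40, 1187]);
translate([868, 320, 0]) cube([44, 40, 1187]);
translate([453, 320, 166]) cube([415, 40, 35]);
translate([453, 320, 416]) cube([415, 40, 35]);
translate([453, 320, 666]) cube([415, 40, 35]);
translate([453, 320, 916]) cube([415, 40, 35]);


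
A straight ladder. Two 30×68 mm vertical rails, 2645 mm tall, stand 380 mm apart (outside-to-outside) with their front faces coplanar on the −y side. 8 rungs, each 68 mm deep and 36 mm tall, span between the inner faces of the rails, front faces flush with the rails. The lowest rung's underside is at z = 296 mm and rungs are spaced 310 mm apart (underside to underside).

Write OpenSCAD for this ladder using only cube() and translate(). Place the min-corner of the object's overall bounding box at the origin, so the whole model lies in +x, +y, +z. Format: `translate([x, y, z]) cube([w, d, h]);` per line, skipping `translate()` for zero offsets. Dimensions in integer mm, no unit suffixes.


// rung span = 380 - 2*30 = 320
// rung[k] z = 296 + k*310
cube([30, 68, 2645]);
translate([350, 0, 0]) cube([30, 68, 2645]);
translate([30, 0, 296]) cube([320, 68, 36]);
translate([30, 0, 606]) cube([320, 68, 36]);
translate([30, 0, 916]) cube([320, 68, 36]);
translate([30, 0, 1226]) cube([320, 68, 36]);
translate([30, 0, 1536]) cube([320, 68, 36]);
translate([30, 0, 1846]) cube([320, 68, 36]);
translate([30, 0, 2156]) cube([320, 68, 36]);
translate([30, 0, 2466]) cube([320, 68, 36]);


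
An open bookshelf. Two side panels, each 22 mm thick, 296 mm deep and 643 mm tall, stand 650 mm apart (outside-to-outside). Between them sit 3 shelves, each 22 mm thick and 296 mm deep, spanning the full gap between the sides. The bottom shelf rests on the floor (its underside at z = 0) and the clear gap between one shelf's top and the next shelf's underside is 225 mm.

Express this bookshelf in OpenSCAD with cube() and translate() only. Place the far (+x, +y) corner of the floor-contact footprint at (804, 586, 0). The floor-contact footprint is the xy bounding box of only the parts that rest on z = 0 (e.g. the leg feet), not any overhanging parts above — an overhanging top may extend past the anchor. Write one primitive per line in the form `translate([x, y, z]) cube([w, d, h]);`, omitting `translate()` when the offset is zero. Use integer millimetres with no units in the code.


translate([154, 290, 0]) cube([22, 296, 643]);
translate([782, 290, 0]) cube([22, 296, 643]);
translate([176, 290, 0]) cube([606, 296, 22]);
translate([176, 290, 247]) cube([606, 296, 22]);
translate([176, 290, 494]) cube([606, 296, 22]);


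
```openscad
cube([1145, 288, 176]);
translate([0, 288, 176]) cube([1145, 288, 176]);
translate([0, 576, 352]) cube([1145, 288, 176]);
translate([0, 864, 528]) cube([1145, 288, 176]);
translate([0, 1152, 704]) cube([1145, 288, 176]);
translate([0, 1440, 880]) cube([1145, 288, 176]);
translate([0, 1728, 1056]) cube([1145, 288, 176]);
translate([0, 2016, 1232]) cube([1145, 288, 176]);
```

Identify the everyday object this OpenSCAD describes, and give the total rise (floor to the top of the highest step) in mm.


A staircase. The total rise is 1408 mm.

8 identical blocks, each offset up and back from the previous — a staircase. Each step is 176 mm tall and there are 8 of them, so the total rise is 8 × 176 = 1408 mm.


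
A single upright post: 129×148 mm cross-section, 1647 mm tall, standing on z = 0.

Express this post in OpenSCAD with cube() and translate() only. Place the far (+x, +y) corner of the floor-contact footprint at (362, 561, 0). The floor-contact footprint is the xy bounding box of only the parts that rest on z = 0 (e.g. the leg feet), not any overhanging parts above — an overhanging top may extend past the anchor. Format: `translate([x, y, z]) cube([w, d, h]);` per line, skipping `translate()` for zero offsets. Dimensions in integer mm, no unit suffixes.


translate([233, 413, 0]) cube([129, 148, 1647]);


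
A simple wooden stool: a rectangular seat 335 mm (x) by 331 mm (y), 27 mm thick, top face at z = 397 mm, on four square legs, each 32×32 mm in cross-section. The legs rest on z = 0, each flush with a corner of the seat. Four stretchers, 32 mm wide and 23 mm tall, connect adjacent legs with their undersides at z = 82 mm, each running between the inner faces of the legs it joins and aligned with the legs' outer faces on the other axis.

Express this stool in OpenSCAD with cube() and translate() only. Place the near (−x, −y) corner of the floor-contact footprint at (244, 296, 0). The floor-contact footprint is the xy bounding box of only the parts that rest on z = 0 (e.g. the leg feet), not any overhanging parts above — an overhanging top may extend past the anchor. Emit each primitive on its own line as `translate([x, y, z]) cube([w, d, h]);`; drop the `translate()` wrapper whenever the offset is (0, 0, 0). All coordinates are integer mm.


translate([244, 296, 370]) cube([335, 331, 27]);
translate([244, 296, 0]) cube([32, 32, 370]);
translate([547, 296, 0]) cube([32, 32, 370]);
translate([244, 595, 0]) cube([32, 32, 370]);
translate([547, 595, 0]) cube([32, 32, 370]);
translate([276, 296, 82]) cube([271, 32, 23]);
translate([276, 595, 82]) cube([271, 32, 23]);
translate([244, 328, 82]) cube([32, 267, 23]);
translate([547, 328, 82]) cube([32, 267, 23]);


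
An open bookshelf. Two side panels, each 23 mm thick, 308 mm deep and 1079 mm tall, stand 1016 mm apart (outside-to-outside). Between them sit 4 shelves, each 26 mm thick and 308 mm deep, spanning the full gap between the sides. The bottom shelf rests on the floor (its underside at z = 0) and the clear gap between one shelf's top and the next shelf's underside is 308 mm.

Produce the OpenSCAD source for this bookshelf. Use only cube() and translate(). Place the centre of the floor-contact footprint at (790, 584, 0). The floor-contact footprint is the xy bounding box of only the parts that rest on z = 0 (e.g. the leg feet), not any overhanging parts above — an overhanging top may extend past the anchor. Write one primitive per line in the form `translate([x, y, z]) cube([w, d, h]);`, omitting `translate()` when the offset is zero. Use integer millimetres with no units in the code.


translate([282, 430, 0]) cube([23, 308, 1079]);
translate([1275, 430, 0]) cube([23, 308, 1079]);
translate([305, 430, 0]) cube([970, 308, 26]);
translate([305, 430, 334]) cube([970, 308, 26]);
translate([305, 430, 668]) cube([970, 308, 26]);
translate([305, 430, 1002]) cube([970, 308, 26]);


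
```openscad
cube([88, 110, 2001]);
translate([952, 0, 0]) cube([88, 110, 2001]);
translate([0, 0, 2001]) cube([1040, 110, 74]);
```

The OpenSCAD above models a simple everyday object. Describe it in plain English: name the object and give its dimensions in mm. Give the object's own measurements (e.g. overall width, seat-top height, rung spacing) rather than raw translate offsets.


A door frame. The clear opening is 864 mm wide and 2001 mm high. Two 88 mm wide jambs, 110 mm deep, stand either side of the opening from the floor to the top of the opening. A 74 mm thick head sits across the top of both jambs, spanning the full outside width of the frame.


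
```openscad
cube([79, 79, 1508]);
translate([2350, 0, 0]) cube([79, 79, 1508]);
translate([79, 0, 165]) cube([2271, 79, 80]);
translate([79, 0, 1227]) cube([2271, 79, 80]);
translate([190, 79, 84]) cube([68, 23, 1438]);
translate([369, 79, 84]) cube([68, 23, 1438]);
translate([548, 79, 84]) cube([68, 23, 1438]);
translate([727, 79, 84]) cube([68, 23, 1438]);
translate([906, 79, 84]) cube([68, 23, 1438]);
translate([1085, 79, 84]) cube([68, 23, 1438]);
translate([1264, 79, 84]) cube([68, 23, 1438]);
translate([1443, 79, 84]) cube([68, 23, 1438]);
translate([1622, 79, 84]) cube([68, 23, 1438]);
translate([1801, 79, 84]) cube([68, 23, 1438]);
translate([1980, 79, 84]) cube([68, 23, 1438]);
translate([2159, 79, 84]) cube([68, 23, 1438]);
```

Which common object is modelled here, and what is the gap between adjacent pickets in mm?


A fence section. The picket gap is 111 mm.

Two posts, two rails, 12 pickets — a fence section. Span 2271 mm holds 12 pickets of 68 mm with 13 equal gaps: ⌊(2271 − 12·68) / 13⌋ = 111 mm.


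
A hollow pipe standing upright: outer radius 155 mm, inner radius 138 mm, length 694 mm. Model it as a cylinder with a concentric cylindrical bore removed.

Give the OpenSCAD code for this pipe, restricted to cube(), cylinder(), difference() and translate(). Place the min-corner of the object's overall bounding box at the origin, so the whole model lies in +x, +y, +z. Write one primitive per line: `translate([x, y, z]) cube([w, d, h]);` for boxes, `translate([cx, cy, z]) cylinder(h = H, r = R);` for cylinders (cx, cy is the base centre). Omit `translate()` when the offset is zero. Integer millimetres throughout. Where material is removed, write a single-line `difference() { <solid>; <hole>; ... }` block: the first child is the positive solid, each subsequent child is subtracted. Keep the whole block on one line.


difference() { translate([155, 155, 0]) cylinder(h = 694, r = 155); translate([155, 155, 0]) cylinder(h = 694, r = 138); }


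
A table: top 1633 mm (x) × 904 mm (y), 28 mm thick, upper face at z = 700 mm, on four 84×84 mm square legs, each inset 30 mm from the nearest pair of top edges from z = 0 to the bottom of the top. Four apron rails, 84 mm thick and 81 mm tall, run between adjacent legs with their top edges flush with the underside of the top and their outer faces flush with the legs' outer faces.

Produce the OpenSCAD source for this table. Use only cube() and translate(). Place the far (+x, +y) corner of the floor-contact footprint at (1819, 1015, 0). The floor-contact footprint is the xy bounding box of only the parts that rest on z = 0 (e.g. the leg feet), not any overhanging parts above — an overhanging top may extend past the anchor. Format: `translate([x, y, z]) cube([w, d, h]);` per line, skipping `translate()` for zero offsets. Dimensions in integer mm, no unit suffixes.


translate([216, 141, 672]) cube([1633, 904, 28]);
translate([246, 171, 0]) cube([84, 84, 672]);
translate([1735, 171, 0]) cube([84, 84, 672]);
translate([246, 931, 0]) cube([84, 84, 672]);
translate([1735, 931, 0]) cube([84, 84, 672]);
translate([330, 171, 591]) cube([1405, 84, 81]);
translate([330, 931, 591]) cube([1405, 84, 81]);
translate([246, 255, 591]) cube([84, 676, 81]);
translate([1735, 255, 591]) cube([84, 676, 81]);
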